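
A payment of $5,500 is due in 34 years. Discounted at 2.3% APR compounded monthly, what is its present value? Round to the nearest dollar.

$2,518

Periodic rate i = 0.023/12 = 0.00191667; n = 34 × 12 = 408 periods.
PV = FV·(1+i)^(−n) = 5,500 × 0.457833 = 2,518.0796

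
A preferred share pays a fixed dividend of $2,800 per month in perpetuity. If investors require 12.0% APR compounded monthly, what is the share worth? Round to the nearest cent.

Periodic rate i = 0.12/12 = 0.01.
PV = C/r = 2800/0.01 = 280,000.0000

$280,000.00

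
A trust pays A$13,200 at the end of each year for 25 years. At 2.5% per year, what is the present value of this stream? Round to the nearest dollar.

A$243,202

PV = 13200 × [1 − (1+0.025)^(−25)] / 0.025 = 13200 × 18.424376 = 243,201.7688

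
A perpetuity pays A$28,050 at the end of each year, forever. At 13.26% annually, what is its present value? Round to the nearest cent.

A$211,538.46

PV = C/r = 28050/0.1326 = 211,538.4615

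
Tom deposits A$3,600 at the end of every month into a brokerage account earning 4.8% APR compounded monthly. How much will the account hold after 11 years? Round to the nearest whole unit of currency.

Periodic rate i = 0.048/12 = 0.004; n = 11 × 12 = 132 periods.
FV = PMT · [(1+i)^n − 1] / i = 3600 · 173.438263 = 624,377.7468

A$624,378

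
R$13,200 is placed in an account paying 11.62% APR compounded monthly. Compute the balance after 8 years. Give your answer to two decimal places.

With 12 periods per year: i = 0.00968333, n = 96.
13,200 × (1+0.00968333)^96 = 13,200 × 2.522191 = 33,292.9233

R$33,292.92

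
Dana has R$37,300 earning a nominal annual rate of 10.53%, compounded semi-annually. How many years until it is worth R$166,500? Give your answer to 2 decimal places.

14.58 years

Periodic rate i = 0.1053/2 = 0.05265.
(1+i)^n = 166500/37300 = 4.46381, so n = ln 4.46381 / ln 1.05265 = 29.1557 half-years
= 29.1557/2 years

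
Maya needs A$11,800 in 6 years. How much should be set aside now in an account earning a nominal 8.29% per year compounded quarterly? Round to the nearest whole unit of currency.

Periodic rate i = 0.0829/4 = 0.020725; n = 6 × 4 = 24 periods.
PV = FV·(1+i)^(−n) = 11,800 × 0.611209 = 7,212.2698

A$7,212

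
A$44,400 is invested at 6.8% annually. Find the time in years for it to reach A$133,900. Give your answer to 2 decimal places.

16.78 years

(1+i)^n = 133900/44400 = 3.01577, so n = ln 3.01577 / ln 1.068 = 16.7790 years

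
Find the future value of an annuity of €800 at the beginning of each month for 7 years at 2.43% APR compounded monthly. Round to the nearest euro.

€73,321

i = 0.0243/12 = 0.002025 per month; n = 7·12 = 84.
FV = 800 × [(1+0.002025)^84 − 1] / 0.002025 × (1+i) = 800 × 91.651649 = 73,321.3191
(annuity-due: payments at period start, so ×(1+i).)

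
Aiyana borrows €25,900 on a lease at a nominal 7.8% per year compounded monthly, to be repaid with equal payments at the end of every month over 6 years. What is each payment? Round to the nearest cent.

€451.59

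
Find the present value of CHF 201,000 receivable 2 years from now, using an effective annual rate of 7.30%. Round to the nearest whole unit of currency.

PV = FV·(1+i)^(−n) = 201,000 × 0.868561 = 174,580.8540

CHF 174,581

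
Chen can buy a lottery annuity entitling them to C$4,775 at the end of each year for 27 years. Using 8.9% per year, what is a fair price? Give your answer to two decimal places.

C$48,283.46

PV = PMT · [1 − (1+i)^(−n)] / i = 4775 · 10.111720 = 48,283.4616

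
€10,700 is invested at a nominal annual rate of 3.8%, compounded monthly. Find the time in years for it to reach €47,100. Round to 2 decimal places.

39.06 years

Periodic rate i = 0.038/12 = 0.00316667.
(1+i)^n = 47100/10700 = 4.40187, so n = ln 4.40187 / ln 1.00317 = 468.7499 months
= 468.7499/12 years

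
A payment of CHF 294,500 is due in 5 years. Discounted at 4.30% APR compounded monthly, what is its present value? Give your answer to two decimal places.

With 12 periods per year: i = 0.00358333, n = 60.
PV = FV·(1+i)^(−n) = 294,500 × 0.806851 = 237,617.7509

CHF 237,617.75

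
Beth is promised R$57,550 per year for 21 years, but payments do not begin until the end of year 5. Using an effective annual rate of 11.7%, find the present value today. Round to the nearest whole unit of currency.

Value one period before first payment (t=4): 57550 × [1 − (1+0.117)^(−21)] / 0.117 = 57550 × 7.710062 = 443,714.0924
Discount back 4 years: 443,714.0924 × (1+0.117)^(−4) = 443,714.0924 × 0.642373 = 285,029.9717

R$285,030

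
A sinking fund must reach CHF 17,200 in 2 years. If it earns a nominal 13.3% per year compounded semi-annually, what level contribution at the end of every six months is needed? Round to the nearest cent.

CHF 3,894.06

With 2 periods per year: i = 0.0665, n = 4.
FV-annuity factor = 4.416983; PMT = 17200 / 4.416983 = 3,894.0606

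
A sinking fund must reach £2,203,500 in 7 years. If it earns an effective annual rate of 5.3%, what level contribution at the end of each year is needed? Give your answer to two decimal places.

£268,173.54

FV-annuity factor = 8.216694; PMT = 2.2035e+06 / 8.216694 = 268,173.5388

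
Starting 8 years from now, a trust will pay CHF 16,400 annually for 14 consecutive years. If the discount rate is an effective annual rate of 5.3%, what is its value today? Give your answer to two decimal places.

Value one period before first payment (t=7): 16400 × [1 − (1+0.053)^(−14)] / 0.053 = 16400 × 9.711479 = 159,268.2495
PV₀ = 159,268.2495 / (1+0.053)^7 = 159,268.2495 / 1.435485 = 110,950.8435

CHF 110,950.84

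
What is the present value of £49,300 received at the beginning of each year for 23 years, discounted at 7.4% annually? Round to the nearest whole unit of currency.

£576,993

PV = PMT · [1 − (1+i)^(−n)] / i × (1+i) = 49300 · 11.703722 = 576,993.4966
(annuity-due: payments at period start, so ×(1+i).)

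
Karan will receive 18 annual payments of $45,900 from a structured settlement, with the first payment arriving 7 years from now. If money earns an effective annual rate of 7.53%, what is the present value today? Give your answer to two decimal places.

Value one period before first payment (t=6): 45900 × [1 − (1+0.0753)^(−18)] / 0.0753 = 45900 × 9.685440 = 444,561.6995
Discount back 6 years: 444,561.6995 × (1+0.0753)^(−6) = 444,561.6995 × 0.646878 = 287,577.0135

$287,577.01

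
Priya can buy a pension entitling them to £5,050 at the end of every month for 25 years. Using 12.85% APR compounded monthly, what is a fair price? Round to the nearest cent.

£452,283.85

With 12 periods per year: i = 0.0107083, n = 300.
PV = 5050 × [1 − (1+0.0107083)^(−300)] / 0.0107083 = 5050 × 89.561159 = 452,283.8512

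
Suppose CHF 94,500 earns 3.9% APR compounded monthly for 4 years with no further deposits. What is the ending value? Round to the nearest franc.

CHF 110,426

i = 0.039/12 = 0.00325 per month; n = 4·12 = 48.
FV = PV·(1+i)^n = 94,500 × 1.168531 = 110,426.1401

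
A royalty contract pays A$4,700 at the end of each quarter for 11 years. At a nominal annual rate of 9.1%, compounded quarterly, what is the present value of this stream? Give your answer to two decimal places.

A$129,811.48

Periodic rate i = 0.091/4 = 0.02275; n = 11 × 4 = 44 periods.
Annuity factor a(44|0.02275) = 27.619465; PV = 4700 × 27.619465 = 129,811.4849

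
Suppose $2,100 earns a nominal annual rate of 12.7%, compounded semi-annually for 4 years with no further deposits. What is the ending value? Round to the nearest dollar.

Periodic rate i = 0.127/2 = 0.0635; n = 4 × 2 = 8 periods.
2,100 × (1+0.0635)^8 = 2,100 × 1.636440 = 3,436.5230

$3,437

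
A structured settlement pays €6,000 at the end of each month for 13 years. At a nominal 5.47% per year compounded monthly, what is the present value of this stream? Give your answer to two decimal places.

€668,799.90

Periodic rate i = 0.0547/12 = 0.00455833; n = 13 × 12 = 156 periods.
Annuity factor a(156|0.00455833) = 111.466649; PV = 6000 × 111.466649 = 668,799.8965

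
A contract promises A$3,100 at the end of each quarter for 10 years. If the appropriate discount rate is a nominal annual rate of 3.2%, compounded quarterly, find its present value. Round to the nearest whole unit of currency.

A$105,759

Periodic rate i = 0.032/4 = 0.008; n = 10 × 4 = 40 periods.
PV = 3100 × [1 − (1+0.008)^(−40)] / 0.008 = 3100 × 34.115729 = 105,758.7595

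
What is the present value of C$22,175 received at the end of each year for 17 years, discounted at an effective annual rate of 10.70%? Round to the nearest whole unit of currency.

C$170,433

Annuity factor a(17|0.107) = 7.685800; PV = 22175 × 7.685800 = 170,432.6111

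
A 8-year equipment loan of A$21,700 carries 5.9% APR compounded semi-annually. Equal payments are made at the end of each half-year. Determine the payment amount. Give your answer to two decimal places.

With 2 periods per year: i = 0.0295, n = 16.
Annuity-PV factor = 12.609251; PMT = 21700 / 12.609251 = 1,720.9587

A$1,720.96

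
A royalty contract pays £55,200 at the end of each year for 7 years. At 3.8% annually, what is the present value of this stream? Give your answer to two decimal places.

Annuity factor a(7|0.038) = 6.046668; PV = 55200 × 6.046668 = 333,776.0649

£333,776.06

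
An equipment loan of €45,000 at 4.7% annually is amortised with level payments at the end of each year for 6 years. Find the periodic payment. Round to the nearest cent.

PMT = 45000 / ( [1 − (1+0.047)^(−6)] / 0.047 ) = 45000 / 5.124754 = 8,780.9094

€8,780.91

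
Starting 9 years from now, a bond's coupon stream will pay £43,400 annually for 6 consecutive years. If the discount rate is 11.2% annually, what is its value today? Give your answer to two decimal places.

PV at t=8 (ordinary 6-year annuity): 43400 × a(6|0.112) = 43400 × 4.206275 = 182,552.3309
Discount back 8 years: 182,552.3309 × (1+0.112)^(−8) = 182,552.3309 × 0.427722 = 78,081.6684

£78,081.67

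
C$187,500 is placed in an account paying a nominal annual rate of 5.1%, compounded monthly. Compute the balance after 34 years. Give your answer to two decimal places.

C$1,057,967.09

With 12 periods per year: i = 0.00425, n = 408.
FV = PV·(1+i)^n = 187,500 × 5.642491 = 1,057,967.0861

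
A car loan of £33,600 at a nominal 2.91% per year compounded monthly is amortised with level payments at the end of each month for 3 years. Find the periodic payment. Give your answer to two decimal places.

£975.80

i = 0.0291/12 = 0.002425 per month; n = 3·12 = 36.
Annuity-PV factor = 34.433408; PMT = 33600 / 34.433408 = 975.7965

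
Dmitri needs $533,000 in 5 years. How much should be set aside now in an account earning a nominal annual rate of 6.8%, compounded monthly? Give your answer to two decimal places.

$379,737.85

Periodic rate i = 0.068/12 = 0.00566667; n = 5 × 12 = 60 periods.
PV = 533,000 / (1 + 0.00566667)^60 = 533,000 / 1.403600 = 379,737.8452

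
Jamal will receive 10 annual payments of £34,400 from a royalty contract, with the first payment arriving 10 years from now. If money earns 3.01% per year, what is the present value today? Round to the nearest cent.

PV at t=9 (ordinary 10-year annuity): 34400 × a(10|0.0301) = 34400 × 8.525851 = 293,289.2809
PV₀ = 293,289.2809 / (1+0.0301)^9 = 293,289.2809 / 1.305914 = 224,585.4963

£224,585.50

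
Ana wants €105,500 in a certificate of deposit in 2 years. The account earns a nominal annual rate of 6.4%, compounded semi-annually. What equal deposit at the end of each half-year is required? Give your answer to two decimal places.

€25,142.22

With 2 periods per year: i = 0.032, n = 4.
PMT = 105500 / ( [(1+0.032)^4 − 1] / 0.032 ) = 105500 / 4.196129 = 25,142.2218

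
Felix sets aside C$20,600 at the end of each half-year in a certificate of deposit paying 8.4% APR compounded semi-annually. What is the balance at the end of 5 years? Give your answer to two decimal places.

C$249,631.85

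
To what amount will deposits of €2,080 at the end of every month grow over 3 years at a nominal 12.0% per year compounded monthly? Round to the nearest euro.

i = 0.12/12 = 0.01 per month; n = 3·12 = 36.
Accumulation factor s(36|0.01) = 43.076878; FV = 2080 × 43.076878 = 89,599.9070

€89,600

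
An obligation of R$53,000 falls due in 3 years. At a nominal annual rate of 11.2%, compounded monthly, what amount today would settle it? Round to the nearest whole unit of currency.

R$37,934

Periodic rate i = 0.112/12 = 0.00933333; n = 3 × 12 = 36 periods.
PV = 53,000 / (1 + 0.00933333)^36 = 53,000 / 1.397160 = 37,934.0917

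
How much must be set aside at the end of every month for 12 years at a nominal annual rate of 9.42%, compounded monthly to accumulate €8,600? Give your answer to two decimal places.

€32.41

i = 0.0942/12 = 0.00785 per month; n = 12·12 = 144.
PMT = 8600 / ( [(1+0.00785)^144 − 1] / 0.00785 ) = 8600 / 265.382962 = 32.4060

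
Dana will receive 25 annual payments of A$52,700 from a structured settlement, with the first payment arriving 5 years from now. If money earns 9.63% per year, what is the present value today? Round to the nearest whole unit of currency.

A$340,810

PV at t=4 (ordinary 25-year annuity): 52700 × a(25|0.0963) = 52700 × 9.341566 = 492,300.5515
PV₀ = 492,300.5515 / (1+0.0963)^4 = 492,300.5515 / 1.444500 = 340,810.2641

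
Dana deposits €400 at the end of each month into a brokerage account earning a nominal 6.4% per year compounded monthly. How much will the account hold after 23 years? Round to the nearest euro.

With 12 periods per year: i = 0.00533333, n = 276.
Accumulation factor s(276|0.00533333) = 626.424340; FV = 400 × 626.424340 = 250,569.7360

€250,570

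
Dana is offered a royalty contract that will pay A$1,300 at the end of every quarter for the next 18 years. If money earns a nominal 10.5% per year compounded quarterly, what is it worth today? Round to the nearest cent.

A$41,857.51

Periodic rate i = 0.105/4 = 0.02625; n = 18 × 4 = 72 periods.
PV = PMT · [1 − (1+i)^(−n)] / i = 1300 · 32.198084 = 41,857.5098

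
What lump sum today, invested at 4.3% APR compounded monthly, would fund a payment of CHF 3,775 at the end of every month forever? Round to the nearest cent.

CHF 1,053,488.37

Periodic rate i = 0.043/12 = 0.00358333.
PV = C/r = 3775/0.00358333 = 1,053,488.3721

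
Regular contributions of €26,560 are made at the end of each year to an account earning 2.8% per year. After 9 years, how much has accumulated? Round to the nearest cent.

FV = 26560 × [(1+0.028)^9 − 1] / 0.028 = 26560 × 10.076701 = 267,637.1749

€267,637.17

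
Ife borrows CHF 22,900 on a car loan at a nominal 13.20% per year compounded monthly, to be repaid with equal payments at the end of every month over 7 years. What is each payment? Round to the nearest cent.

i = 0.132/12 = 0.011 per month; n = 7·12 = 84.
Annuity-PV factor = 54.642207; PMT = 22900 / 54.642207 = 419.0900

CHF 419.09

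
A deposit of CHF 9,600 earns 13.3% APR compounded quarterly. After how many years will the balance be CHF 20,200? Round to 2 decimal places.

5.69 years

Periodic rate i = 0.133/4 = 0.03325.
n = ln(20200/9600) / ln(1+0.03325) = ln(2.10417) / 0.032709 = 22.7435 quarters
= 22.7435/4 years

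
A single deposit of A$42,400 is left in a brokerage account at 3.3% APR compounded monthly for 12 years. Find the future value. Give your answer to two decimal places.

A$62,966.63

With 12 periods per year: i = 0.00275, n = 144.
42,400 × (1+0.00275)^144 = 42,400 × 1.485062 = 62,966.6272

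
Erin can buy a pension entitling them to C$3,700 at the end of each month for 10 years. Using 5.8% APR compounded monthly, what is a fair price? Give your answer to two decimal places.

Periodic rate i = 0.058/12 = 0.00483333; n = 10 × 12 = 120 periods.
PV = PMT · [1 − (1+i)^(−n)] / i = 3700 · 90.893548 = 336,306.1277

C$336,306.13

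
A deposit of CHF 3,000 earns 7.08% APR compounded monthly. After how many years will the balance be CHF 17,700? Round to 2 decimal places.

25.14 years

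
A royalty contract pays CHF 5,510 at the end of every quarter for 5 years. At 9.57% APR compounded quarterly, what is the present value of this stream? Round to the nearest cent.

With 4 periods per year: i = 0.023925, n = 20.
Annuity factor a(20|0.023925) = 15.748639; PV = 5510 × 15.748639 = 86,775.0028

CHF 86,775.00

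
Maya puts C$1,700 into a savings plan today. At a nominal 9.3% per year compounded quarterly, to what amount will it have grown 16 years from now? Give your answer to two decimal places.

C$7,400.84

Periodic rate i = 0.093/4 = 0.02325; n = 16 × 4 = 64 periods.
1,700 × (1+0.02325)^64 = 1,700 × 4.353436 = 7,400.8420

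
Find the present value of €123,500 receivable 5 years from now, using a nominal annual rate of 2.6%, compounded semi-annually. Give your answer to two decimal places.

Periodic rate i = 0.026/2 = 0.013; n = 5 × 2 = 10 periods.
Discount factor = (1+0.013)^(−10) = 0.878831; PV = 123,500 × 0.878831 = 108,535.6731

€108,535.67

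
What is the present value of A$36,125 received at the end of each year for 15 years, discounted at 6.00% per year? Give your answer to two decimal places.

A$350,854.99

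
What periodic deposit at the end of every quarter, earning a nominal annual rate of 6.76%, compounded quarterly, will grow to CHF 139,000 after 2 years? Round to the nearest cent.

Periodic rate i = 0.0676/4 = 0.0169; n = 2 × 4 = 8 periods.
PMT = 139000 / ( [(1+0.0169)^8 − 1] / 0.0169 ) = 139000 / 8.489537 = 16,373.0962

CHF 16,373.10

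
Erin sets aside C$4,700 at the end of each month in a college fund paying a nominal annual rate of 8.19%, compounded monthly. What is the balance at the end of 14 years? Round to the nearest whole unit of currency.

i = 0.0819/12 = 0.006825 per month; n = 14·12 = 168.
FV = 4700 × [(1+0.006825)^168 − 1] / 0.006825 = 4700 × 312.855316 = 1,470,419.9875

C$1,470,420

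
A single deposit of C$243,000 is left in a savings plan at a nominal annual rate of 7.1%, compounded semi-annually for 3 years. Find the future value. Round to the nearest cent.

With 2 periods per year: i = 0.0355, n = 6.
FV = 243,000 × (1 + 0.0355)^6 = 299,575.9140

C$299,575.91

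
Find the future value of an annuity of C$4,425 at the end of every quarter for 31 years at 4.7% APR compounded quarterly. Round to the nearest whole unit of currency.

C$1,226,479

Periodic rate i = 0.047/4 = 0.01175; n = 31 × 4 = 124 periods.
Accumulation factor s(124|0.01175) = 277.170442; FV = 4425 × 277.170442 = 1,226,479.2073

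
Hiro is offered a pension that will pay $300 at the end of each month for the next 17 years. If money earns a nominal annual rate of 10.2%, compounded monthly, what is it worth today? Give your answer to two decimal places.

$29,016.16

i = 0.102/12 = 0.0085 per month; n = 17·12 = 204.
PV = PMT · [1 − (1+i)^(−n)] / i = 300 · 96.720542 = 29,016.1625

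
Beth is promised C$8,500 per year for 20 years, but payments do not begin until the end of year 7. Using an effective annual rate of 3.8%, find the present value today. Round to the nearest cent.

C$94,013.31

Value one period before first payment (t=6): 8500 × [1 − (1+0.038)^(−20)] / 0.038 = 8500 × 13.834216 = 117,590.8371
PV₀ = 117,590.8371 / (1+0.038)^6 = 117,590.8371 / 1.250789 = 94,013.3138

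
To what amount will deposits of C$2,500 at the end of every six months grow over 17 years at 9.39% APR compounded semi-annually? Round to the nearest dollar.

With 2 periods per year: i = 0.04695, n = 34.
FV = PMT · [(1+i)^n − 1] / i = 2500 · 80.056032 = 200,140.0799

C$200,140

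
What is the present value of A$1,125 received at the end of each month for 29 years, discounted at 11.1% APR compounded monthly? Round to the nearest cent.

A$116,684.85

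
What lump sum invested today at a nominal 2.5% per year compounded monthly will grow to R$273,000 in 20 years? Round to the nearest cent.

R$165,669.01

i = 0.025/12 = 0.00208333 per month; n = 20·12 = 240.
PV = 273,000 / (1 + 0.00208333)^240 = 273,000 / 1.647864 = 165,669.0140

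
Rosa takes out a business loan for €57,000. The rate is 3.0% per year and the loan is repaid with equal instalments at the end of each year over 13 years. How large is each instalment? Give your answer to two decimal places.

Annuity-PV factor = 10.634955; PMT = 57000 / 10.634955 = 5,359.6840

€5,359.68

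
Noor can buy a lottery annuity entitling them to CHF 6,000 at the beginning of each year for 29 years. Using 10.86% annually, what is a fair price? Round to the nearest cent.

CHF 58,168.09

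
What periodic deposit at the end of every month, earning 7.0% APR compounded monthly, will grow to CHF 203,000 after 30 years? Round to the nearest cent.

CHF 166.40

i = 0.07/12 = 0.00583333 per month; n = 30·12 = 360.
FV-annuity factor = 1219.970996; PMT = 203000 / 1219.970996 = 166.3974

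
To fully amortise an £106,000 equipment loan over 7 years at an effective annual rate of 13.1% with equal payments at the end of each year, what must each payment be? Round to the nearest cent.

£24,042.39

Annuity-PV factor = 4.408879; PMT = 106000 / 4.408879 = 24,042.3914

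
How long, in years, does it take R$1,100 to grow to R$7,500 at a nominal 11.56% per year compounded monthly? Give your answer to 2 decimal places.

Periodic rate i = 0.1156/12 = 0.00963333.
n = ln(7500/1100) / ln(1+0.00963333) = ln(6.81818) / 0.009587 = 200.2240 months
= 200.2240/12 years

16.69 years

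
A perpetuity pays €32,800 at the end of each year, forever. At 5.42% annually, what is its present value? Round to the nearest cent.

PV = C/r = 32800/0.0542 = 605,166.0517

€605,166.05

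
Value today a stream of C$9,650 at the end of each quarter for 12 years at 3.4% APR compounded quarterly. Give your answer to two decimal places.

i = 0.034/4 = 0.0085 per quarter; n = 12·4 = 48.
PV = 9650 × [1 − (1+0.0085)^(−48)] / 0.0085 = 9650 × 39.279241 = 379,044.6790

C$379,044.68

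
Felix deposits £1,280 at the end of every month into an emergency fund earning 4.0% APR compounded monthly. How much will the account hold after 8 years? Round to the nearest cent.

i = 0.04/12 = 0.00333333 per month; n = 8·12 = 96.
FV = PMT · [(1+i)^n − 1] / i = 1280 · 112.918536 = 144,535.7258

£144,535.73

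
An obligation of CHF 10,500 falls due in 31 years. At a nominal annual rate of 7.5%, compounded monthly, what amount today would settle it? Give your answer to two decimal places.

CHF 1,034.18

With 12 periods per year: i = 0.00625, n = 372.
PV = 10,500 / (1 + 0.00625)^372 = 10,500 / 10.152952 = 1,034.1820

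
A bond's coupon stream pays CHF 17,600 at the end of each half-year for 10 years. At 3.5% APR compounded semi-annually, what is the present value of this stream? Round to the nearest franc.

With 2 periods per year: i = 0.0175, n = 20.
PV = PMT · [1 − (1+i)^(−n)] / i = 17600 · 16.752881 = 294,850.7110

CHF 294,851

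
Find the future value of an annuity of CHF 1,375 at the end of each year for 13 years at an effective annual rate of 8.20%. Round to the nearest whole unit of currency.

FV = 1375 × [(1+0.082)^13 − 1] / 0.082 = 1375 × 21.778397 = 29,945.2964

CHF 29,945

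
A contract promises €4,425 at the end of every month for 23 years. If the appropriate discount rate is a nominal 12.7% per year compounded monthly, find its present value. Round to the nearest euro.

€395,234

i = 0.127/12 = 0.0105833 per month; n = 23·12 = 276.
Annuity factor a(276|0.0105833) = 89.318443; PV = 4425 × 89.318443 = 395,234.1092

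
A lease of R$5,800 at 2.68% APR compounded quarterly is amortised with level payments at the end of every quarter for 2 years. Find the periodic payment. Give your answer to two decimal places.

R$747.03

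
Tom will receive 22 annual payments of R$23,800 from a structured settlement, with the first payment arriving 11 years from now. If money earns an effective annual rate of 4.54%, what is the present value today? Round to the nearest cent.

PV at t=10 (ordinary 22-year annuity): 23800 × a(22|0.0454) = 23800 × 13.733096 = 326,847.6874
Discount back 10 years: 326,847.6874 × (1+0.0454)^(−10) = 326,847.6874 × 0.641468 = 209,662.3546

R$209,662.35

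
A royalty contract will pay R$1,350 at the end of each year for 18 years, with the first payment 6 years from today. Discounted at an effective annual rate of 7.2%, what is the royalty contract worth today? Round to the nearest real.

R$9,455

PV at t=5 (ordinary 18-year annuity): 1350 × a(18|0.072) = 1350 × 9.915497 = 13,385.9214
Discount back 5 years: 13,385.9214 × (1+0.072)^(−5) = 13,385.9214 × 0.706360 = 9,455.2789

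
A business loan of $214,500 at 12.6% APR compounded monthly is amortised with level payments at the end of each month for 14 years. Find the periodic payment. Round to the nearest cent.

$2,723.20

i = 0.126/12 = 0.0105 per month; n = 14·12 = 168.
Annuity-PV factor = 78.767500; PMT = 214500 / 78.767500 = 2,723.2044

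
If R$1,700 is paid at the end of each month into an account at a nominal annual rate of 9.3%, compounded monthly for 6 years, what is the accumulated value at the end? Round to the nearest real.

R$163,073

Periodic rate i = 0.093/12 = 0.00775; n = 6 × 12 = 72 periods.
FV = PMT · [(1+i)^n − 1] / i = 1700 · 95.925196 = 163,072.8337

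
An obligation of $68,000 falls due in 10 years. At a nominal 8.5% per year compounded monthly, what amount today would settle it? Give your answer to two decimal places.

$29,151.43

i = 0.085/12 = 0.00708333 per month; n = 10·12 = 120.
PV = FV·(1+i)^(−n) = 68,000 × 0.428698 = 29,151.4304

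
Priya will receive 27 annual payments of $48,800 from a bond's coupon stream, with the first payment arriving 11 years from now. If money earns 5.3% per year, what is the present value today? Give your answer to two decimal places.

$413,127.32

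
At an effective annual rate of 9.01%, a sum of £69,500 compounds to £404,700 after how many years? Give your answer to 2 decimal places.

20.42 years

n = ln(404700/69500) / ln(1+0.0901) = ln(5.82302) / 0.086269 = 20.4223 years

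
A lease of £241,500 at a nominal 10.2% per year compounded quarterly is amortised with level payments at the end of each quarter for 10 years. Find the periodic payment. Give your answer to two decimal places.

£9,701.64

Periodic rate i = 0.102/4 = 0.0255; n = 10 × 4 = 40 periods.
PMT = 241500 / ( [1 − (1+0.0255)^(−40)] / 0.0255 ) = 241500 / 24.892711 = 9,701.6350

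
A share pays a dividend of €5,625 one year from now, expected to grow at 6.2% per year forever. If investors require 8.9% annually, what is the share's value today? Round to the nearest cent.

PV = D₁/(r − g) = 5625/(0.089 − 0.062) = 208,333.3333

€208,333.33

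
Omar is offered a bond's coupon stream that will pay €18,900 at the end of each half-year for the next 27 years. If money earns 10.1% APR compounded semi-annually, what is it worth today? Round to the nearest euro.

Periodic rate i = 0.101/2 = 0.0505; n = 27 × 2 = 54 periods.
Annuity factor a(54|0.0505) = 18.417389; PV = 18900 × 18.417389 = 348,088.6526

€348,089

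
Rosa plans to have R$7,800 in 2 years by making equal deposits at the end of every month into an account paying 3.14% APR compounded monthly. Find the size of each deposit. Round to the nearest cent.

R$315.33

Periodic rate i = 0.0314/12 = 0.00261667; n = 2 × 12 = 24 periods.
PMT = 7800 / ( [(1+0.00261667)^24 − 1] / 0.00261667 ) = 7800 / 24.736251 = 315.3267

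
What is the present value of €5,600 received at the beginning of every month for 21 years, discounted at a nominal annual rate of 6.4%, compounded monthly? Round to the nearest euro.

€779,314

i = 0.064/12 = 0.00533333 per month; n = 21·12 = 252.
PV = 5600 × [1 − (1+0.00533333)^(−252)] / 0.00533333 × (1+i) = 5600 × 139.163246 = 779,314.1793
(Beginning-of-period payments → annuity-due factor ×(1+i).)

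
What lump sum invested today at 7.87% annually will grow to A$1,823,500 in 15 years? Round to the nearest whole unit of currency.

PV = FV·(1+i)^(−n) = 1,823,500 × 0.320989 = 585,322.9957

A$585,323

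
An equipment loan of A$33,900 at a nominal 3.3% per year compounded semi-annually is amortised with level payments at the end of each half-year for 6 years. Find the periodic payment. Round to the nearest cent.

A$3,137.07

Periodic rate i = 0.033/2 = 0.0165; n = 6 × 2 = 12 periods.
Annuity-PV factor = 10.806276; PMT = 33900 / 10.806276 = 3,137.0658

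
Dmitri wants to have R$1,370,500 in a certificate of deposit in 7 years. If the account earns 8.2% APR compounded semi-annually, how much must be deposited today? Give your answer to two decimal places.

R$780,852.18

i = 0.082/2 = 0.041 per half-year; n = 7·2 = 14.
Discount factor = (1+0.041)^(−14) = 0.569757; PV = 1,370,500 × 0.569757 = 780,852.1793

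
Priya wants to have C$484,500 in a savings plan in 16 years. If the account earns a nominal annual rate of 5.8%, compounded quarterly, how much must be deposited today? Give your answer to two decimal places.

Periodic rate i = 0.058/4 = 0.0145; n = 16 × 4 = 64 periods.
PV = 484,500 / (1 + 0.0145)^64 = 484,500 / 2.512646 = 192,824.6243

C$192,824.62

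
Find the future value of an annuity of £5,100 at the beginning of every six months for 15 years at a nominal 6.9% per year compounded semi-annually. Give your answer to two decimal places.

Periodic rate i = 0.069/2 = 0.0345; n = 15 × 2 = 30 periods.
FV = 5100 × [(1+0.0345)^30 − 1] / 0.0345 × (1+i) = 5100 × 52.966376 = 270,128.5174
Payments are at the start of each period, so multiply by (1+i).

£270,128.52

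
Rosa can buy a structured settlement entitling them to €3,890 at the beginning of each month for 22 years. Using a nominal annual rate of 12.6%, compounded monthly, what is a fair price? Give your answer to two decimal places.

i = 0.126/12 = 0.0105 per month; n = 22·12 = 264.
Annuity factor a(264|0.0105) × (1+i) = 90.132063; PV = 3890 × 90.132063 = 350,613.7244
(annuity-due: payments at period start, so ×(1+i).)

€350,613.72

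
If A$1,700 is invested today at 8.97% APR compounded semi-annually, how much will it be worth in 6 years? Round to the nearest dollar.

A$2,878

i = 0.0897/2 = 0.04485 per half-year; n = 6·2 = 12.
1,700 × (1+0.04485)^12 = 1,700 × 1.692963 = 2,878.0364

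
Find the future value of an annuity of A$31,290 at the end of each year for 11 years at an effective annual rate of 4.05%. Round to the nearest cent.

A$423,083.29

FV = PMT · [(1+i)^n − 1] / i = 31290 · 13.521358 = 423,083.2916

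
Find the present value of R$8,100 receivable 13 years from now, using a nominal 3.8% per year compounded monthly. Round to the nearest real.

With 12 periods per year: i = 0.00316667, n = 156.
Discount factor = (1+0.00316667)^(−156) = 0.610657; PV = 8,100 × 0.610657 = 4,946.3235

R$4,946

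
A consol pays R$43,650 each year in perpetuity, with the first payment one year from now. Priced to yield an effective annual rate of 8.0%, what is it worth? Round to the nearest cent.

PV = C/r = 43650/0.08 = 545,625.0000

R$545,625.00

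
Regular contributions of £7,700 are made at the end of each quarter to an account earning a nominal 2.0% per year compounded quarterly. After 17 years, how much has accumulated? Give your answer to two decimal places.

£621,787.10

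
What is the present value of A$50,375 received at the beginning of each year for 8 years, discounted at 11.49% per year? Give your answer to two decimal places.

A$284,040.42

PV = PMT · [1 − (1+i)^(−n)] / i × (1+i) = 50375 · 5.638520 = 284,040.4237
(Beginning-of-period payments → annuity-due factor ×(1+i).)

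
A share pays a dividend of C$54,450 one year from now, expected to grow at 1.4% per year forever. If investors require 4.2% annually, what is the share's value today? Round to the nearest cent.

PV = PMT / (i − g) = 54450 / (0.042 − 0.014) = 54450 / 0.028000 = 1,944,642.8571

C$1,944,642.86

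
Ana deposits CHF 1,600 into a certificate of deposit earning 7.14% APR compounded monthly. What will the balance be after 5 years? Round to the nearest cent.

CHF 2,284.04

Periodic rate i = 0.0714/12 = 0.00595; n = 5 × 12 = 60 periods.
FV = 1,600 × (1 + 0.00595)^60 = 2,284.0399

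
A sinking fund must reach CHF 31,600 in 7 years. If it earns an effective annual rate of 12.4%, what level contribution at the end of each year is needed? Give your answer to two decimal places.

PMT = 31600 / ( [(1+0.124)^7 − 1] / 0.124 ) = 31600 / 10.214066 = 3,093.7730

CHF 3,093.77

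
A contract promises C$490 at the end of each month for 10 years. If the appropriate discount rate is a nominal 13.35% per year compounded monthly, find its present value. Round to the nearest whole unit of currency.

C$32,368

With 12 periods per year: i = 0.011125, n = 120.
PV = PMT · [1 − (1+i)^(−n)] / i = 490 · 66.057963 = 32,368.4017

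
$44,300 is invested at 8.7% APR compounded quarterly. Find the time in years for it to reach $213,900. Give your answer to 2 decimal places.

18.29 years

Periodic rate i = 0.087/4 = 0.02175.
(1+i)^n = 213900/44300 = 4.82844, so n = ln 4.82844 / ln 1.02175 = 73.1763 quarters
= 73.1763/4 years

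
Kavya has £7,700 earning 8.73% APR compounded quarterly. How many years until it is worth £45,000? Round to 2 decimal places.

Periodic rate i = 0.0873/4 = 0.021825.
(1+i)^n = 45000/7700 = 5.84416, so n = ln 5.84416 / ln 1.02182 = 81.7704 quarters
= 81.7704/4 years

20.44 years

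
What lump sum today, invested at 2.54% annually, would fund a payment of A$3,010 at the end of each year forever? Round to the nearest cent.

PV = C/r = 3010/0.0254 = 118,503.9370

A$118,503.94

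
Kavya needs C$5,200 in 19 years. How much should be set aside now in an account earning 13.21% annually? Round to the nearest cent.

PV = 5,200 / (1 + 0.1321)^19 = 5,200 / 10.563577 = 492.2575

C$492.26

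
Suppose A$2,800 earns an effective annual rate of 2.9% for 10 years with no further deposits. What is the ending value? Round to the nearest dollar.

2,800 × (1+0.029)^10 = 2,800 × 1.330926 = 3,726.5914

A$3,727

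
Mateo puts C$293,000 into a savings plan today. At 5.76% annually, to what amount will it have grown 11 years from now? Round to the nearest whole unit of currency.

FV = 293,000 × (1 + 0.0576)^11 = 542,504.6736

C$542,505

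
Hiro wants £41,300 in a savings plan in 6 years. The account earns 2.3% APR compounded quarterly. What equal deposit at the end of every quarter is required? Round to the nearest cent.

£1,609.76

Periodic rate i = 0.023/4 = 0.00575; n = 6 × 4 = 24 periods.
FV-annuity factor = 25.655986; PMT = 41300 / 25.655986 = 1,609.7608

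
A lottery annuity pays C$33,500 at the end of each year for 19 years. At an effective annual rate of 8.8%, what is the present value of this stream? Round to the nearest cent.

Annuity factor a(19|0.088) = 9.075045; PV = 33500 × 9.075045 = 304,013.9967

C$304,014.00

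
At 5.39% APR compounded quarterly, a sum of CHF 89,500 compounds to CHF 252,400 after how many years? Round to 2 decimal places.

19.36 years

Periodic rate i = 0.0539/4 = 0.013475.
n = ln(252400/89500) / ln(1+0.013475) = ln(2.82011) / 0.013385 = 77.4580 quarters
= 77.4580/4 years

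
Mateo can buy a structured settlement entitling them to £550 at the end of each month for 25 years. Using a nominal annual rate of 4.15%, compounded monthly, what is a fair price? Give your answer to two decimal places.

With 12 periods per year: i = 0.00345833, n = 300.
PV = 550 × [1 − (1+0.00345833)^(−300)] / 0.00345833 = 550 × 186.513479 = 102,582.4134

£102,582.41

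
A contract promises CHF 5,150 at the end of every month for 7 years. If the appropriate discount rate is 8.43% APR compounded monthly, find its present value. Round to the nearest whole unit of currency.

CHF 325,922

With 12 periods per year: i = 0.007025, n = 84.
PV = PMT · [1 − (1+i)^(−n)] / i = 5150 · 63.285902 = 325,922.3966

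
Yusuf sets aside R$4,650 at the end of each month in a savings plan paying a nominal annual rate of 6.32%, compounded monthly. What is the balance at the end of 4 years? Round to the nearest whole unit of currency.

R$253,194

i = 0.0632/12 = 0.00526667 per month; n = 4·12 = 48.
FV = 4650 × [(1+0.00526667)^48 − 1] / 0.00526667 = 4650 × 54.450347 = 253,194.1122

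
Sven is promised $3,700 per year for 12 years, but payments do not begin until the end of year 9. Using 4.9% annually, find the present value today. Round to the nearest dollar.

$22,493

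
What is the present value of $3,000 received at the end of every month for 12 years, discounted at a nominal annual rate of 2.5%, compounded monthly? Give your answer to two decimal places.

i = 0.025/12 = 0.00208333 per month; n = 12·12 = 144.
PV = PMT · [1 − (1+i)^(−n)] / i = 3000 · 124.296268 = 372,888.8044

$372,888.80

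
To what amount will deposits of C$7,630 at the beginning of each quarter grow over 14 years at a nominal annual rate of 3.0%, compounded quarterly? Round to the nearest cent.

Periodic rate i = 0.03/4 = 0.0075; n = 14 × 4 = 56 periods.
FV = PMT · [(1+i)^n − 1] / i × (1+i) = 7630 · 69.796679 = 532,548.6577
Payments are at the start of each period, so multiply by (1+i).

C$532,548.66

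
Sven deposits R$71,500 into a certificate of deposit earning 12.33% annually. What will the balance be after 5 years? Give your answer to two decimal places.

R$127,874.76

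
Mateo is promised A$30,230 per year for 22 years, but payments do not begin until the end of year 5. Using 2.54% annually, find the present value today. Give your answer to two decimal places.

A$456,561.63

Value one period before first payment (t=4): 30230 × [1 − (1+0.0254)^(−22)] / 0.0254 = 30230 × 16.696849 = 504,745.7350
PV₀ = 504,745.7350 / (1+0.0254)^4 = 504,745.7350 / 1.105537 = 456,561.6253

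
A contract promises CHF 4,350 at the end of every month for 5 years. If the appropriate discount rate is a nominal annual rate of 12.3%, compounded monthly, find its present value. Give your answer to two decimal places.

With 12 periods per year: i = 0.01025, n = 60.
PV = PMT · [1 − (1+i)^(−n)] / i = 4350 · 44.650144 = 194,228.1263

CHF 194,228.13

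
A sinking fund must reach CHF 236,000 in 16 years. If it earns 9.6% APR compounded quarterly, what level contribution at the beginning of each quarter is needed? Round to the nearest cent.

Periodic rate i = 0.096/4 = 0.024; n = 16 × 4 = 64 periods.
PMT = 236000 / ( [(1+0.024)^64 − 1] / 0.024 × (1+i) ) = 236000 / 151.997466 = 1,552.6575

CHF 1,552.66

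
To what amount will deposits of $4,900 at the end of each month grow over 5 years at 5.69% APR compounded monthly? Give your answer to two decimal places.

i = 0.0569/12 = 0.00474167 per month; n = 5·12 = 60.
Accumulation factor s(60|0.00474167) = 69.217004; FV = 4900 × 69.217004 = 339,163.3175

$339,163.32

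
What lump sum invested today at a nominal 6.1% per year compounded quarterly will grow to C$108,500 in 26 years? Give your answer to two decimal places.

C$22,482.15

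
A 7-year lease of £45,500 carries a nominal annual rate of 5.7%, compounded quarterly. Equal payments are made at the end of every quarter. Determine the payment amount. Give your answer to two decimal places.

£1,982.09

Periodic rate i = 0.057/4 = 0.01425; n = 7 × 4 = 28 periods.
PMT = 45500 / ( [1 − (1+0.01425)^(−28)] / 0.01425 ) = 45500 / 22.955581 = 1,982.0888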